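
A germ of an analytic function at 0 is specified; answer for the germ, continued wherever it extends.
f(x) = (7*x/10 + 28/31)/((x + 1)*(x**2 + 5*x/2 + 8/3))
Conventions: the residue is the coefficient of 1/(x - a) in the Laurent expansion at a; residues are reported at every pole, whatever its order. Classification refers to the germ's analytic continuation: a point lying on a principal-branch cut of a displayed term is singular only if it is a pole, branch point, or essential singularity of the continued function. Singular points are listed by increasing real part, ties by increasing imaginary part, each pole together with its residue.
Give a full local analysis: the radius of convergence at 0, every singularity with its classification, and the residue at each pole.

Denominator factor (x**2 + 5*x/2 + 8/3): discriminant -53/12, complex-conjugate roots (-5/4) + ((1/12)*sqrt(159))*i and (-5/4) - ((1/12)*sqrt(159))*i; poles of order 1, moduli (2/3)*sqrt(6) and (2/3)*sqrt(6).
Denominator factor (x + 1): pole of order 1 at -1, modulus 1.
The radius of convergence is the smallest modulus among the singular points: 1.
The factor x**2 + 5*x/2 + 8/3 splits as (x - a)(x - a') with a = (-5/4) - ((1/12)*sqrt(159))*i, a' = (-5/4) + ((1/12)*sqrt(159))*i. At the order-1 pole a set g(x) = (x - a)*f(x) = [(7*x/10 + 28/31)/(x + 1)] / (x - a').
Simple pole: residue = g(a) at a = (-5/4) - ((1/12)*sqrt(159))*i, which is (-27/310) + ((407/16430)*sqrt(159))*i.
The factor x**2 + 5*x/2 + 8/3 splits as (x - a)(x - a') with a = (-5/4) + ((1/12)*sqrt(159))*i, a' = (-5/4) - ((1/12)*sqrt(159))*i. At the order-1 pole a set g(x) = (x - a)*f(x) = [(7*x/10 + 28/31)/(x + 1)] / (x - a').
Simple pole: residue = g(a) at a = (-5/4) + ((1/12)*sqrt(159))*i, which is (-27/310) - ((407/16430)*sqrt(159))*i.
At the order-1 pole -1 set g(x) = (x - (-1))*f(x) = (7*x/10 + 28/31)/(x**2 + 5*x/2 + 8/3).
Simple pole: residue = g(a) at a = -1, which is 27/155.
List the singular points by increasing real part (a conjugate pair: the negative imaginary part first).

Radius of convergence at 0: 1.
At (-5/4) - ((1/12)*sqrt(159))*i: a pole of order 1; residue (-27/310) + ((407/16430)*sqrt(159))*i.
At (-5/4) + ((1/12)*sqrt(159))*i: a pole of order 1; residue (-27/310) - ((407/16430)*sqrt(159))*i.
At -1: a pole of order 1; residue 27/155.


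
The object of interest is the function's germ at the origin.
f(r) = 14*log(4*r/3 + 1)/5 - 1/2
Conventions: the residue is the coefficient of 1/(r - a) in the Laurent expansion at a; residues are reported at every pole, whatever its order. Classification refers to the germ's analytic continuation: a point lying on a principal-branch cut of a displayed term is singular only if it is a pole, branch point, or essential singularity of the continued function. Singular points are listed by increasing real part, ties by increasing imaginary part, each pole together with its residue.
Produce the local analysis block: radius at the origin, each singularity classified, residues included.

Radius of convergence at 0: 3/4.
At -3/4: a logarithmic branch point.

Branch term (14/5)*log(1 - r/(-3/4)): its argument vanishes at r = -3/4, a logarithmic branch point, modulus 3/4.
The radius of convergence is the smallest modulus among the singular points: 3/4.


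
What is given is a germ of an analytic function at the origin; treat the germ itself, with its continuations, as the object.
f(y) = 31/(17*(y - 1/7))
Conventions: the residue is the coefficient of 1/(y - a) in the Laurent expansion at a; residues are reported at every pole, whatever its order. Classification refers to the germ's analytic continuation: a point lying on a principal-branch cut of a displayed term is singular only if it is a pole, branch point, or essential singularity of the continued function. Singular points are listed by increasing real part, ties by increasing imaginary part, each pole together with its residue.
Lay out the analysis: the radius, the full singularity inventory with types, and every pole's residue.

Radius of convergence at 0: 1/7.
At 1/7: a pole of order 1; residue 31/17.

Denominator factor (y - 1/7): pole of order 1 at 1/7, modulus 1/7.
The radius of convergence is the smallest modulus among the singular points: 1/7.
At the order-1 pole 1/7 set g(y) = (y - (1/7))*f(y) = 31/17.
Simple pole: residue = g(a) at a = 1/7, which is 31/17.


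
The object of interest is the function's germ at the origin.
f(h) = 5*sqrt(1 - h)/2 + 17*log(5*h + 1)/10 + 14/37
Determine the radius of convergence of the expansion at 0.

The radius of convergence is 1/5.

Branch term (5/2)*sqrt(1 - h/(1)): its argument vanishes at h = 1, a square-root branch point, modulus 1.
Branch term (17/10)*log(1 - h/(-1/5)): its argument vanishes at h = -1/5, a logarithmic branch point, modulus 1/5.
The radius of convergence is the smallest modulus among the singular points: 1/5.


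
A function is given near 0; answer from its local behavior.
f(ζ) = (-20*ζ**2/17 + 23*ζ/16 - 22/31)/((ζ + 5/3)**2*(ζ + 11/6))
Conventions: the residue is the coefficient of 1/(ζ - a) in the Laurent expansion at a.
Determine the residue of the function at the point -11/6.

The residue is -1107865/4216.

At the order-1 pole -11/6 set g(ζ) = (ζ - (-11/6))*f(ζ) = (-20*ζ**2/17 + 23*ζ/16 - 22/31)/(ζ + 5/3)**2.
Simple pole: residue = g(a) at a = -11/6, which is -1107865/4216.


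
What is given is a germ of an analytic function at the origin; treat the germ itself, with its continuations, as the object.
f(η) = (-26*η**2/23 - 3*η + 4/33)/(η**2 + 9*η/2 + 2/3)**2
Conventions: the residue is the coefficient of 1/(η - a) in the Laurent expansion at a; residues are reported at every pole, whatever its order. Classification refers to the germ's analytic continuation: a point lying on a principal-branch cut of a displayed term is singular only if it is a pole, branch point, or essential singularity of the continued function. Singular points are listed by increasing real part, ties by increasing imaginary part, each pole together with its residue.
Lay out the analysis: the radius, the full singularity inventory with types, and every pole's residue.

Radius of convergence at 0: 9/4 - (1/12)*sqrt(633).
At -9/4 - (1/12)*sqrt(633): a pole of order 2; residue (74292/11263813)*sqrt(633).
At -9/4 + (1/12)*sqrt(633): a pole of order 2; residue -(74292/11263813)*sqrt(633).

Denominator factor (η**2 + 9*η/2 + 2/3)^2: discriminant 211/12, real irrational roots -9/4 + (1/12)*sqrt(633) and -9/4 - (1/12)*sqrt(633); poles of order 2, moduli 9/4 - (1/12)*sqrt(633) and 9/4 + (1/12)*sqrt(633).
The radius of convergence is the smallest modulus among the singular points: 9/4 - (1/12)*sqrt(633).
The factor η**2 + 9*η/2 + 2/3 splits as (η - a)(η - a') with a = -9/4 - (1/12)*sqrt(633), a' = -9/4 + (1/12)*sqrt(633). At the order-2 pole a set g(η) = (η - a)^2*f(η) = [-26*η**2/23 - 3*η + 4/33] / (η - a')^2.
Order-2 pole: residue = g'(a); g'(-9/4 - (1/12)*sqrt(633)) = (74292/11263813)*sqrt(633), so the residue is (74292/11263813)*sqrt(633).
The factor η**2 + 9*η/2 + 2/3 splits as (η - a)(η - a') with a = -9/4 + (1/12)*sqrt(633), a' = -9/4 - (1/12)*sqrt(633). At the order-2 pole a set g(η) = (η - a)^2*f(η) = [-26*η**2/23 - 3*η + 4/33] / (η - a')^2.
Order-2 pole: residue = g'(a); g'(-9/4 + (1/12)*sqrt(633)) = -(74292/11263813)*sqrt(633), so the residue is -(74292/11263813)*sqrt(633).
List the singular points by increasing real part (a conjugate pair: the negative imaginary part first).


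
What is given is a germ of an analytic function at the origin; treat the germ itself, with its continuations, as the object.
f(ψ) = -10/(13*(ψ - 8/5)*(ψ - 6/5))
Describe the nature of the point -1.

Denominator factors: ψ - 8/5 = -13/5 at ψ = -1; ψ - 6/5 = -11/5 at ψ = -1 — none vanishes.
So the germ continues analytically to -1.

The point is a regular point.


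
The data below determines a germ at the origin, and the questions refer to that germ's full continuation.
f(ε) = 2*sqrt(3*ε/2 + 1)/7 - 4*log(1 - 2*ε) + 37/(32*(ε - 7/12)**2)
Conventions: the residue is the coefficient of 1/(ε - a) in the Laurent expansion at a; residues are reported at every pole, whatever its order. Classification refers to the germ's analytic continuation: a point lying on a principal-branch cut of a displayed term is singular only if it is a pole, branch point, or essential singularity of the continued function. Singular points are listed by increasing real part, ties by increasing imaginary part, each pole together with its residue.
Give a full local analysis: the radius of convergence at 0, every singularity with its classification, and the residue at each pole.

Radius of convergence at 0: 1/2.
At -2/3: an algebraic (square-root) branch point.
At 1/2: a logarithmic branch point.
At 7/12: a pole of order 2; residue 0.

Denominator factor (ε - 7/12)^2: pole of order 2 at 7/12, modulus 7/12.
Branch term (2/7)*sqrt(1 - ε/(-2/3)): its argument vanishes at ε = -2/3, a square-root branch point, modulus 2/3.
Branch term (-4)*log(1 - ε/(1/2)): its argument vanishes at ε = 1/2, a logarithmic branch point, modulus 1/2.
The radius of convergence is the smallest modulus among the singular points: 1/2.
The branch terms are analytic at 7/12 and contribute nothing to the residue; only the rational part matters.
At the order-2 pole 7/12 set g(ε) = (ε - (7/12))^2*(rational part) = 37/32.
Order-2 pole: residue = g'(a); g'(7/12) = 0, so the residue is 0.
List the singular points by increasing real part (a conjugate pair: the negative imaginary part first).


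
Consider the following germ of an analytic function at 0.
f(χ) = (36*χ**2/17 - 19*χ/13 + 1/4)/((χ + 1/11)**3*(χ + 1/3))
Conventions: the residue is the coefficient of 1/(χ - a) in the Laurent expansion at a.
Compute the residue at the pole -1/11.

At the order-3 pole -1/11 set g(χ) = (χ - (-1/11))^3*f(χ) = (36*χ**2/17 - 19*χ/13 + 1/4)/(χ + 1/3).
Order-3 pole: residue = g''(a)/2; g''(-1/11) = 30893841/226304, so the residue is 30893841/452608.

The residue is 30893841/452608.


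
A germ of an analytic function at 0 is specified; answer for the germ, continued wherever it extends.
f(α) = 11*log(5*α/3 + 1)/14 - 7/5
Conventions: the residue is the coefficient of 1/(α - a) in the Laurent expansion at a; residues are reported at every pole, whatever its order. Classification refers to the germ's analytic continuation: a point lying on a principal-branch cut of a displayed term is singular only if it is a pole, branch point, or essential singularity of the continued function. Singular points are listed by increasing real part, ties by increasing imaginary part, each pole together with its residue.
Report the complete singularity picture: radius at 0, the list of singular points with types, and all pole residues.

Branch term (11/14)*log(1 - α/(-3/5)): its argument vanishes at α = -3/5, a logarithmic branch point, modulus 3/5.
The radius of convergence is the smallest modulus among the singular points: 3/5.

Radius of convergence at 0: 3/5.
At -3/5: a logarithmic branch point.


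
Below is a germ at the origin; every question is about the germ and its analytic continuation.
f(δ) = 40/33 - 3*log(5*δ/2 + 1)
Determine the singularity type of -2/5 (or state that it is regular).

The point is a logarithmic branch point.

The term (-3)*log(1 - δ/(-2/5)) has argument 1 - -2/5/(-2/5) = 0 at -2/5: a logarithmic (infinitely-sheeted) branch point; the remaining terms are analytic or single-valued there.


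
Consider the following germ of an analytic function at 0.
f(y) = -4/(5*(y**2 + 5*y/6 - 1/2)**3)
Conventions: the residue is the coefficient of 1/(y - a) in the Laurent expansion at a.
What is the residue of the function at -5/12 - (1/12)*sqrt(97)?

The residue is (186624/4563365)*sqrt(97).

The factor y**2 + 5*y/6 - 1/2 splits as (y - a)(y - a') with a = -5/12 - (1/12)*sqrt(97), a' = -5/12 + (1/12)*sqrt(97). At the order-3 pole a set g(y) = (y - a)^3*f(y) = [-4/5] / (y - a')^3.
Order-3 pole: residue = g''(a)/2; g''(-5/12 - (1/12)*sqrt(97)) = (373248/4563365)*sqrt(97), so the residue is (186624/4563365)*sqrt(97).


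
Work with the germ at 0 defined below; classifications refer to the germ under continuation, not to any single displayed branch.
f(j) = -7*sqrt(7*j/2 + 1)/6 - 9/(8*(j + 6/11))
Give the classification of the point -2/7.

The point is an algebraic (square-root) branch point.

The term (-7/6)*sqrt(1 - j/(-2/7)) has argument 1 - -2/7/(-2/7) = 0 at -2/7: a square-root (algebraic, two-sheeted) branch point; the remaining terms are analytic or single-valued there.


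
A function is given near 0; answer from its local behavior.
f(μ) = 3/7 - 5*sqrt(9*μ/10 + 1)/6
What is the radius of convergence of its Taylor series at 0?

Branch term (-5/6)*sqrt(1 - μ/(-10/9)): its argument vanishes at μ = -10/9, a square-root branch point, modulus 10/9.
The radius of convergence is the smallest modulus among the singular points: 10/9.

The radius of convergence is 10/9.


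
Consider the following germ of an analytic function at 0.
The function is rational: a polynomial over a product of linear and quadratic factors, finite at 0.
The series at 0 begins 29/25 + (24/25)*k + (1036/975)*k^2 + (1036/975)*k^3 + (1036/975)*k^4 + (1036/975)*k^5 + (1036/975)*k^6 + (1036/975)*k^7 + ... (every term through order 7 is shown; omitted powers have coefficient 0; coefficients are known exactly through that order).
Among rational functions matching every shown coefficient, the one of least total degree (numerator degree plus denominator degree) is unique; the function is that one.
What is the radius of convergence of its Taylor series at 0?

The radius of convergence is 1.

No rational of total degree below 3 reproduces all 8 coefficients; solving the [2/1] Pade equations on them gives f(k) = (-4*k**2/39 + k/5 - 29/25)/(k - 1), whose expansion matches every shown term.
Denominator factor (k - 1): pole of order 1 at 1, modulus 1.
The radius of convergence is the smallest modulus among the singular points: 1.


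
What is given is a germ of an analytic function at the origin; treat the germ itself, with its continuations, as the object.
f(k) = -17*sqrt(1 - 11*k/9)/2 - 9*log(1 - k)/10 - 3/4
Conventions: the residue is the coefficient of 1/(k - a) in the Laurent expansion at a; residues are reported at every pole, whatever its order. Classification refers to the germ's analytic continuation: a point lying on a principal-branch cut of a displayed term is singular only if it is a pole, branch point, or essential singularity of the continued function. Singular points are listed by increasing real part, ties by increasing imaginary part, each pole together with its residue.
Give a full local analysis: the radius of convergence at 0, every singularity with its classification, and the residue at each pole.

Radius of convergence at 0: 9/11.
At 9/11: an algebraic (square-root) branch point.
At 1: a logarithmic branch point.

Branch term (-9/10)*log(1 - k/(1)): its argument vanishes at k = 1, a logarithmic branch point, modulus 1.
Branch term (-17/2)*sqrt(1 - k/(9/11)): its argument vanishes at k = 9/11, a square-root branch point, modulus 9/11.
The radius of convergence is the smallest modulus among the singular points: 9/11.
List the singular points by increasing real part (a conjugate pair: the negative imaginary part first).


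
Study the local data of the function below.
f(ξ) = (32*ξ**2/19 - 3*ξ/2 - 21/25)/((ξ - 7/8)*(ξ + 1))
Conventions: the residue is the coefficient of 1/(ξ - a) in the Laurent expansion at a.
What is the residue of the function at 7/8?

At the order-1 pole 7/8 set g(ξ) = (ξ - (7/8))*f(ξ) = (32*ξ**2/19 - 3*ξ/2 - 21/25)/(ξ + 1).
Simple pole: residue = g(a) at a = 7/8, which is -6559/14250.

The residue is -6559/14250.


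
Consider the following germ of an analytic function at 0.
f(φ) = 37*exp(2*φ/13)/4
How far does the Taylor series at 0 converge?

The radius of convergence is infinite.

The factor exp(2*φ/13) is entire and contributes no finite singular point.
The polynomial part has no poles.
No finite singular points: the Taylor series at 0 converges everywhere.


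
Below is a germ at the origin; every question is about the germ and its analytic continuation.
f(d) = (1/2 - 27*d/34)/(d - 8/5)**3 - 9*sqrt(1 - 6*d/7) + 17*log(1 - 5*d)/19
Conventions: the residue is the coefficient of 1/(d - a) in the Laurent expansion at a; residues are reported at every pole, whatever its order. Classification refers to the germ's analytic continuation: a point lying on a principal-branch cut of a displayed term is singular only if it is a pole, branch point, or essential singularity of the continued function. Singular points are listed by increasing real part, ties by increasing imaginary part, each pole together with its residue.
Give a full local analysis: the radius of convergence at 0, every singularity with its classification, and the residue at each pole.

Denominator factor (d - 8/5)^3: pole of order 3 at 8/5, modulus 8/5.
Branch term (-9)*sqrt(1 - d/(7/6)): its argument vanishes at d = 7/6, a square-root branch point, modulus 7/6.
Branch term (17/19)*log(1 - d/(1/5)): its argument vanishes at d = 1/5, a logarithmic branch point, modulus 1/5.
The radius of convergence is the smallest modulus among the singular points: 1/5.
The branch terms are analytic at 8/5 and contribute nothing to the residue; only the rational part matters.
At the order-3 pole 8/5 set g(d) = (d - (8/5))^3*(rational part) = 1/2 - 27*d/34.
Order-3 pole: residue = g''(a)/2; g''(8/5) = 0, so the residue is 0.
List the singular points by increasing real part (a conjugate pair: the negative imaginary part first).

Radius of convergence at 0: 1/5.
At 1/5: a logarithmic branch point.
At 7/6: an algebraic (square-root) branch point.
At 8/5: a pole of order 3; residue 0.


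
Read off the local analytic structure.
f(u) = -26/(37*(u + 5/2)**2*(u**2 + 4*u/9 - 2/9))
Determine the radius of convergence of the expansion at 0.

Denominator factor (u**2 + 4*u/9 - 2/9): discriminant 88/81, real irrational roots -2/9 + (1/9)*sqrt(22) and -2/9 - (1/9)*sqrt(22); poles of order 1, moduli -2/9 + (1/9)*sqrt(22) and 2/9 + (1/9)*sqrt(22).
Denominator factor (u + 5/2)^2: pole of order 2 at -5/2, modulus 5/2.
The radius of convergence is the smallest modulus among the singular points: -2/9 + (1/9)*sqrt(22).

The radius of convergence is -2/9 + (1/9)*sqrt(22).


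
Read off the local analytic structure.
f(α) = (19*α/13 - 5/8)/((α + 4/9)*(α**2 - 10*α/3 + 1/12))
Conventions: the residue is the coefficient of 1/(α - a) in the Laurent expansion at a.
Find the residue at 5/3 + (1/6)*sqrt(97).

The residue is 10737/29692 - (2907/1440062)*sqrt(97).

The factor α**2 - 10*α/3 + 1/12 splits as (α - a)(α - a') with a = 5/3 + (1/6)*sqrt(97), a' = 5/3 - (1/6)*sqrt(97). At the order-1 pole a set g(α) = (α - a)*f(α) = [(19*α/13 - 5/8)/(α + 4/9)] / (α - a').
Simple pole: residue = g(a) at a = 5/3 + (1/6)*sqrt(97), which is 10737/29692 - (2907/1440062)*sqrt(97).


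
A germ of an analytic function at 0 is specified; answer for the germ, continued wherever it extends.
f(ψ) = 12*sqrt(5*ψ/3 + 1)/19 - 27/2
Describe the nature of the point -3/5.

The point is an algebraic (square-root) branch point.

The term (12/19)*sqrt(1 - ψ/(-3/5)) has argument 1 - -3/5/(-3/5) = 0 at -3/5: a square-root (algebraic, two-sheeted) branch point; the remaining terms are analytic or single-valued there.


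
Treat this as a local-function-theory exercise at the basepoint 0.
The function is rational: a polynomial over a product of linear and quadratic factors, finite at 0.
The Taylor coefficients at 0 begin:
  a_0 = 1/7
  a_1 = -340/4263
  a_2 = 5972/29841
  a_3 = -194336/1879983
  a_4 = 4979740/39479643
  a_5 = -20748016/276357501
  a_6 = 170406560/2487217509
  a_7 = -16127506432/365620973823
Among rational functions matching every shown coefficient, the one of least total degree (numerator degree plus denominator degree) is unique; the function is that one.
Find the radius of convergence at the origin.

The radius of convergence is -1/3 + (1/6)*sqrt(130).

No rational of total degree below 6 reproduces all 8 coefficients; solving the [2/4] Pade equations on them gives f(d) = (8*d**2/7 - 9*d/29 + 7/4)/(d**2 - 2*d/3 - 7/2)**2, whose expansion matches every shown term.
Denominator factor (d**2 - 2*d/3 - 7/2)^2: discriminant 130/9, real irrational roots 1/3 + (1/6)*sqrt(130) and 1/3 - (1/6)*sqrt(130); poles of order 2, moduli 1/3 + (1/6)*sqrt(130) and -1/3 + (1/6)*sqrt(130).
The radius of convergence is the smallest modulus among the singular points: -1/3 + (1/6)*sqrt(130).


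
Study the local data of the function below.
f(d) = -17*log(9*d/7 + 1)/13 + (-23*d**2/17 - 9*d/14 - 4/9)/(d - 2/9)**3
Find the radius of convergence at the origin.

Denominator factor (d - 2/9)^3: pole of order 3 at 2/9, modulus 2/9.
Branch term (-17/13)*log(1 - d/(-7/9)): its argument vanishes at d = -7/9, a logarithmic branch point, modulus 7/9.
The radius of convergence is the smallest modulus among the singular points: 2/9.

The radius of convergence is 2/9.


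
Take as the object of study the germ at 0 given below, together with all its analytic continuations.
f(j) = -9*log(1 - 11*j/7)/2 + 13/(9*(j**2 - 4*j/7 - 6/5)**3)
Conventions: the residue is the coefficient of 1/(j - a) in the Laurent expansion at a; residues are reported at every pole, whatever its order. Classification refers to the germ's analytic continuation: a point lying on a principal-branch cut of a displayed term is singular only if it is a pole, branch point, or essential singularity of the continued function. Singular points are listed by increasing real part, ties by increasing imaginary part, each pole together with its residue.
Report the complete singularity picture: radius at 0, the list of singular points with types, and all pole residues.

Radius of convergence at 0: 7/11.
At 2/7 - (1/35)*sqrt(1570): a pole of order 3; residue -(5462275/1486038912)*sqrt(1570).
At 7/11: a logarithmic branch point.
At 2/7 + (1/35)*sqrt(1570): a pole of order 3; residue (5462275/1486038912)*sqrt(1570).

Denominator factor (j**2 - 4*j/7 - 6/5)^3: discriminant 1256/245, real irrational roots 2/7 + (1/35)*sqrt(1570) and 2/7 - (1/35)*sqrt(1570); poles of order 3, moduli 2/7 + (1/35)*sqrt(1570) and -2/7 + (1/35)*sqrt(1570).
Branch term (-9/2)*log(1 - j/(7/11)): its argument vanishes at j = 7/11, a logarithmic branch point, modulus 7/11.
The radius of convergence is the smallest modulus among the singular points: 7/11.
The branch term is analytic at 2/7 - (1/35)*sqrt(1570) and contributes nothing to the residue; only the rational part matters.
The factor j**2 - 4*j/7 - 6/5 splits as (j - a)(j - a') with a = 2/7 - (1/35)*sqrt(1570), a' = 2/7 + (1/35)*sqrt(1570). At the order-3 pole a set g(j) = (j - a)^3*(rational part) = [13/9] / (j - a')^3.
Order-3 pole: residue = g''(a)/2; g''(2/7 - (1/35)*sqrt(1570)) = -(5462275/743019456)*sqrt(1570), so the residue is -(5462275/1486038912)*sqrt(1570).
The branch term is analytic at 2/7 + (1/35)*sqrt(1570) and contributes nothing to the residue; only the rational part matters.
The factor j**2 - 4*j/7 - 6/5 splits as (j - a)(j - a') with a = 2/7 + (1/35)*sqrt(1570), a' = 2/7 - (1/35)*sqrt(1570). At the order-3 pole a set g(j) = (j - a)^3*(rational part) = [13/9] / (j - a')^3.
Order-3 pole: residue = g''(a)/2; g''(2/7 + (1/35)*sqrt(1570)) = (5462275/743019456)*sqrt(1570), so the residue is (5462275/1486038912)*sqrt(1570).
List the singular points by increasing real part (a conjugate pair: the negative imaginary part first).


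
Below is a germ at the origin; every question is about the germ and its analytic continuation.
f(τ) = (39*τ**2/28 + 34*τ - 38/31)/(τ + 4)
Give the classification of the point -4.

The denominator factor τ + 4 vanishes at -4 and appears to the power 1; the numerator there equals -24942/217, nonzero, and no other factor vanishes.
Hence a pole whose order is the multiplicity, 1.

The point is a pole of order 1.


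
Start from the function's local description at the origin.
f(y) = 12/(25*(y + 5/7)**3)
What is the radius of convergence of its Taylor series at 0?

Denominator factor (y + 5/7)^3: pole of order 3 at -5/7, modulus 5/7.
The radius of convergence is the smallest modulus among the singular points: 5/7.

The radius of convergence is 5/7.


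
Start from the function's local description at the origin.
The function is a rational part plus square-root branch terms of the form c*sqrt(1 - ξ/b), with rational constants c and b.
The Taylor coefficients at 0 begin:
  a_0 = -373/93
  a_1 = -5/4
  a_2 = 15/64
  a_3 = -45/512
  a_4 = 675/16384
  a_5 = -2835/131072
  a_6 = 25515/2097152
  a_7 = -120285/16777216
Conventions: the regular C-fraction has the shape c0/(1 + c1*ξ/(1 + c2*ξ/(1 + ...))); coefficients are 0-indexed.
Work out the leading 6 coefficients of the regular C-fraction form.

Taylor coefficients (read off): a_0 = -373/93, a_1 = -5/4, a_2 = 15/64, a_3 = -45/512, a_4 = 675/16384, a_5 = -2835/131072.
c0 = a_0 = -373/93. Peel one level at a time: if S = 1 + c*ξ/S' with S'(0) = 1, then c is the ξ-coefficient of S and S' = c*ξ/(S - 1).
S_1 = c0/f = 1 + (-465/1492)*ξ + (1385235/8904256)*ξ^2 + ...; c1 = -465/1492.
S_2 = c1*ξ/(S_1 - 1) = 1 + (2979/5968)*ξ + (-9/256)*ξ^2 + ...; c2 = 2979/5968.
S_3 = c2*ξ/(S_2 - 1) = 1 + (373/5296)*ξ + (-601649/28047616)*ξ^2 + ...; c3 = 373/5296.
S_4 = c3*ξ/(S_3 - 1) = 1 + (1613/5296)*ξ + (-9/256)*ξ^2 + ...; c4 = 1613/5296.
S_5 = c4*ξ/(S_4 - 1) = 1 + (2979/25808)*ξ + ...; c5 = 2979/25808.

The regular C-fraction coefficients are [-373/93, -465/1492, 2979/5968, 373/5296, 1613/5296, 2979/25808].


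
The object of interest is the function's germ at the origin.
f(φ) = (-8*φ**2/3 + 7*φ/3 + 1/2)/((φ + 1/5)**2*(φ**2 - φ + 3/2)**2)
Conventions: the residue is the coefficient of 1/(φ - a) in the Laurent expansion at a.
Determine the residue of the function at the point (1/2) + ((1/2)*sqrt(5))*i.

The residue is (-1070750/1975509) - ((107018/1975509)*sqrt(5))*i.


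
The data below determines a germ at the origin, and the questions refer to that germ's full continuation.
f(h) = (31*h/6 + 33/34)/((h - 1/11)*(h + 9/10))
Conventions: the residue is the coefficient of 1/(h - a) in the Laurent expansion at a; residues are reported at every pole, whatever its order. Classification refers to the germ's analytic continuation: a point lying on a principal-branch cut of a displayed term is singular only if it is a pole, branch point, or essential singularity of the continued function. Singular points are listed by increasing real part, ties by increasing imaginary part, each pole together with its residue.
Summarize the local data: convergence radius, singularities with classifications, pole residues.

Radius of convergence at 0: 1/11.
At -9/10: a pole of order 1; residue 13761/3706.
At 1/11: a pole of order 1; residue 8080/5559.

Denominator factor (h - 1/11): pole of order 1 at 1/11, modulus 1/11.
Denominator factor (h + 9/10): pole of order 1 at -9/10, modulus 9/10.
The radius of convergence is the smallest modulus among the singular points: 1/11.
At the order-1 pole -9/10 set g(h) = (h - (-9/10))*f(h) = (31*h/6 + 33/34)/(h - 1/11).
Simple pole: residue = g(a) at a = -9/10, which is 13761/3706.
At the order-1 pole 1/11 set g(h) = (h - (1/11))*f(h) = (31*h/6 + 33/34)/(h + 9/10).
Simple pole: residue = g(a) at a = 1/11, which is 8080/5559.
List the singular points by increasing real part (a conjugate pair: the negative imaginary part first).


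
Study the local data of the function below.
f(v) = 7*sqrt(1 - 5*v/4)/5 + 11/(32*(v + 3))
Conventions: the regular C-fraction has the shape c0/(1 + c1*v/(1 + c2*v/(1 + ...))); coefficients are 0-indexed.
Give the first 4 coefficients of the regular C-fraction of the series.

The regular C-fraction coefficients are [727/480, 1315/2181, -679469/764804, -25352671/204228968].

Taylor coefficients (expand at 0): a_0 = 727/480, a_1 = -263/288, a_2 = -901/3456, a_3 = -14527/82944.
c0 = a_0 = 727/480. Peel one level at a time: if S = 1 + c*v/S' with S'(0) = 1, then c is the v-coefficient of S and S' = c*v/(S - 1).
S_1 = c0/f = 1 + (1315/2181)*v + (3397345/6342348)*v^2 + ...; c1 = 1315/2181.
S_2 = c1*v/(S_1 - 1) = 1 + (-679469/764804)*v + (-244111/2213408)*v^2 + ...; c2 = -679469/764804.
S_3 = c2*v/(S_2 - 1) = 1 + (-25352671/204228968)*v + ...; c3 = -25352671/204228968.


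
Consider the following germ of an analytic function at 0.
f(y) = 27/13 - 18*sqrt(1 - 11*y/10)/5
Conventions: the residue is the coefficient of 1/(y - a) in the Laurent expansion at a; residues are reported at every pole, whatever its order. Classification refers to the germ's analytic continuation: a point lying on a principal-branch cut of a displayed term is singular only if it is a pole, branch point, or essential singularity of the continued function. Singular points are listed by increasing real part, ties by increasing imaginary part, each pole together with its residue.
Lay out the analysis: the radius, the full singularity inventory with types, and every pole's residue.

Radius of convergence at 0: 10/11.
At 10/11: an algebraic (square-root) branch point.

Branch term (-18/5)*sqrt(1 - y/(10/11)): its argument vanishes at y = 10/11, a square-root branch point, modulus 10/11.
The radius of convergence is the smallest modulus among the singular points: 10/11.


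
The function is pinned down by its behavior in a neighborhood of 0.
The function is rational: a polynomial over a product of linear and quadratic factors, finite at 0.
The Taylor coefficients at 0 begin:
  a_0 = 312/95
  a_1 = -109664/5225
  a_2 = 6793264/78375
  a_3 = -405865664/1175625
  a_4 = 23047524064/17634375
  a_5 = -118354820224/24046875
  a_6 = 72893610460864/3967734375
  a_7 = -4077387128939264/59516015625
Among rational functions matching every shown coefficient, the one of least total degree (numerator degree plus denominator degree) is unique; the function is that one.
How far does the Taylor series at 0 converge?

The radius of convergence is 4/9 - (1/18)*sqrt(10).

No rational of total degree below 4 reproduces all 8 coefficients; solving the [1/3] Pade equations on them gives f(z) = (10*z/11 - 13/38)/((z - 5/8)*(z**2 + 8*z/9 + 1/6)), whose expansion matches every shown term.
Denominator factor (z - 5/8): pole of order 1 at 5/8, modulus 5/8.
Denominator factor (z**2 + 8*z/9 + 1/6): discriminant 10/81, real irrational roots -4/9 + (1/18)*sqrt(10) and -4/9 - (1/18)*sqrt(10); poles of order 1, moduli 4/9 - (1/18)*sqrt(10) and 4/9 + (1/18)*sqrt(10).
The radius of convergence is the smallest modulus among the singular points: 4/9 - (1/18)*sqrt(10).


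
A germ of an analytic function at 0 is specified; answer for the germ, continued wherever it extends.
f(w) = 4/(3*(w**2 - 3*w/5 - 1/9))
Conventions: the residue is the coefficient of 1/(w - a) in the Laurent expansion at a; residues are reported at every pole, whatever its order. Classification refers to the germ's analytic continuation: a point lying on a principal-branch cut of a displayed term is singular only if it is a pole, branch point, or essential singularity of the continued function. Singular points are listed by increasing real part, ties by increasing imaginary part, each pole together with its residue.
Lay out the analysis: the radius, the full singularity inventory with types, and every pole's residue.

Denominator factor (w**2 - 3*w/5 - 1/9): discriminant 181/225, real irrational roots 3/10 + (1/30)*sqrt(181) and 3/10 - (1/30)*sqrt(181); poles of order 1, moduli 3/10 + (1/30)*sqrt(181) and -3/10 + (1/30)*sqrt(181).
The radius of convergence is the smallest modulus among the singular points: -3/10 + (1/30)*sqrt(181).
The factor w**2 - 3*w/5 - 1/9 splits as (w - a)(w - a') with a = 3/10 - (1/30)*sqrt(181), a' = 3/10 + (1/30)*sqrt(181). At the order-1 pole a set g(w) = (w - a)*f(w) = [4/3] / (w - a').
Simple pole: residue = g(a) at a = 3/10 - (1/30)*sqrt(181), which is -(20/181)*sqrt(181).
The factor w**2 - 3*w/5 - 1/9 splits as (w - a)(w - a') with a = 3/10 + (1/30)*sqrt(181), a' = 3/10 - (1/30)*sqrt(181). At the order-1 pole a set g(w) = (w - a)*f(w) = [4/3] / (w - a').
Simple pole: residue = g(a) at a = 3/10 + (1/30)*sqrt(181), which is (20/181)*sqrt(181).
List the singular points by increasing real part (a conjugate pair: the negative imaginary part first).

Radius of convergence at 0: -3/10 + (1/30)*sqrt(181).
At 3/10 - (1/30)*sqrt(181): a pole of order 1; residue -(20/181)*sqrt(181).
At 3/10 + (1/30)*sqrt(181): a pole of order 1; residue (20/181)*sqrt(181).


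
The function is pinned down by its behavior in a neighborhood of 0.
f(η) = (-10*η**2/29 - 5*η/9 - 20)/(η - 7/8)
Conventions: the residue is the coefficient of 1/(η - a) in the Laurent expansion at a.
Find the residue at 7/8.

The residue is -173305/8352.

At the order-1 pole 7/8 set g(η) = (η - (7/8))*f(η) = -10*η**2/29 - 5*η/9 - 20.
Simple pole: residue = g(a) at a = 7/8, which is -173305/8352.


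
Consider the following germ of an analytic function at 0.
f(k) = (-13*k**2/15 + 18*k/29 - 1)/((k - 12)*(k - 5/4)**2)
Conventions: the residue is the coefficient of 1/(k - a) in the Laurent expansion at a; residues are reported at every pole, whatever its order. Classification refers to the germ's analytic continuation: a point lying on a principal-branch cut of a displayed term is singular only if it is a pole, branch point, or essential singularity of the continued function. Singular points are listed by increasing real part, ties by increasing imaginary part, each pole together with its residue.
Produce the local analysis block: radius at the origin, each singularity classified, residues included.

Denominator factor (k - 5/4)^2: pole of order 2 at 5/4, modulus 5/4.
Denominator factor (k - 12): pole of order 1 at 12, modulus 12.
The radius of convergence is the smallest modulus among the singular points: 5/4.
At the order-2 pole 5/4 set g(k) = (k - (5/4))^2*f(k) = (-13*k**2/15 + 18*k/29 - 1)/(k - 12).
Order-2 pole: residue = g'(a); g'(5/4) = 25331/160863, so the residue is 25331/160863.
At the order-1 pole 12 set g(k) = (k - (12))*f(k) = (-13*k**2/15 + 18*k/29 - 1)/(k - 5/4)**2.
Simple pole: residue = g(a) at a = 12, which is -274576/268105.
List the singular points by increasing real part (a conjugate pair: the negative imaginary part first).

Radius of convergence at 0: 5/4.
At 5/4: a pole of order 2; residue 25331/160863.
At 12: a pole of order 1; residue -274576/268105.


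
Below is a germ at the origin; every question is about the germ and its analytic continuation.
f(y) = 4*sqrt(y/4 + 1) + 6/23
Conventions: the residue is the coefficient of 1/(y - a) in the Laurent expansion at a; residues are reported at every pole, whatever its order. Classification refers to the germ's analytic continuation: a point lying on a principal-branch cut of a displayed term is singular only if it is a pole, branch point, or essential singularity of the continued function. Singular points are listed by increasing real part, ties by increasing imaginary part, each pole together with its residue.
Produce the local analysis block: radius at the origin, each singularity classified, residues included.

Radius of convergence at 0: 4.
At -4: an algebraic (square-root) branch point.

Branch term (4)*sqrt(1 - y/(-4)): its argument vanishes at y = -4, a square-root branch point, modulus 4.
The radius of convergence is the smallest modulus among the singular points: 4.


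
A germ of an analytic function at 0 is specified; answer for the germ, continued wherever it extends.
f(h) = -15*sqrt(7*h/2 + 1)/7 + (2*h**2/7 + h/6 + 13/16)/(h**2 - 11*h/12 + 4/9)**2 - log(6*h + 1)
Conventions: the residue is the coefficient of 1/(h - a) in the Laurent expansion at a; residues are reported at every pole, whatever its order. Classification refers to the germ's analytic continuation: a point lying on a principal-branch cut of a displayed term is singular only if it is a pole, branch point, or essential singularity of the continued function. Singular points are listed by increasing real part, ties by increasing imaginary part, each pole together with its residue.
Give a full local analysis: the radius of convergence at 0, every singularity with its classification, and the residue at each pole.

Radius of convergence at 0: 1/6.
At -2/7: an algebraic (square-root) branch point.
At -1/6: a logarithmic branch point.
At (11/24) - ((1/8)*sqrt(15))*i: a pole of order 2; residue ((8192/14175)*sqrt(15))*i.
At (11/24) + ((1/8)*sqrt(15))*i: a pole of order 2; residue -((8192/14175)*sqrt(15))*i.

Denominator factor (h**2 - 11*h/12 + 4/9)^2: discriminant -15/16, complex-conjugate roots (11/24) + ((1/8)*sqrt(15))*i and (11/24) - ((1/8)*sqrt(15))*i; poles of order 2, moduli 2/3 and 2/3.
Branch term (-1)*log(1 - h/(-1/6)): its argument vanishes at h = -1/6, a logarithmic branch point, modulus 1/6.
Branch term (-15/7)*sqrt(1 - h/(-2/7)): its argument vanishes at h = -2/7, a square-root branch point, modulus 2/7.
The radius of convergence is the smallest modulus among the singular points: 1/6.
The branch terms are analytic at (11/24) - ((1/8)*sqrt(15))*i and contribute nothing to the residue; only the rational part matters.
The factor h**2 - 11*h/12 + 4/9 splits as (h - a)(h - a') with a = (11/24) - ((1/8)*sqrt(15))*i, a' = (11/24) + ((1/8)*sqrt(15))*i. At the order-2 pole a set g(h) = (h - a)^2*(rational part) = [2*h**2/7 + h/6 + 13/16] / (h - a')^2.
Order-2 pole: residue = g'(a); g'((11/24) - ((1/8)*sqrt(15))*i) = ((8192/14175)*sqrt(15))*i, so the residue is ((8192/14175)*sqrt(15))*i.
The branch terms are analytic at (11/24) + ((1/8)*sqrt(15))*i and contribute nothing to the residue; only the rational part matters.
The factor h**2 - 11*h/12 + 4/9 splits as (h - a)(h - a') with a = (11/24) + ((1/8)*sqrt(15))*i, a' = (11/24) - ((1/8)*sqrt(15))*i. At the order-2 pole a set g(h) = (h - a)^2*(rational part) = [2*h**2/7 + h/6 + 13/16] / (h - a')^2.
Order-2 pole: residue = g'(a); g'((11/24) + ((1/8)*sqrt(15))*i) = -((8192/14175)*sqrt(15))*i, so the residue is -((8192/14175)*sqrt(15))*i.
List the singular points by increasing real part (a conjugate pair: the negative imaginary part first).


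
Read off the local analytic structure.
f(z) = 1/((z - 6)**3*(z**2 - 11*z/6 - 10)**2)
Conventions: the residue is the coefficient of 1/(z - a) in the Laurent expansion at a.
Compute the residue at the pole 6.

The residue is 3361/607500.

At the order-3 pole 6 set g(z) = (z - (6))^3*f(z) = (z**2 - 11*z/6 - 10)**(-2).
Order-3 pole: residue = g''(a)/2; g''(6) = 3361/303750, so the residue is 3361/607500.


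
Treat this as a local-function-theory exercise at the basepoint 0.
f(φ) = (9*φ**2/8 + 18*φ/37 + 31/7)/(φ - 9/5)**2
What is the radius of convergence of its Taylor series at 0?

The radius of convergence is 9/5.

Denominator factor (φ - 9/5)^2: pole of order 2 at 9/5, modulus 9/5.
The radius of convergence is the smallest modulus among the singular points: 9/5.


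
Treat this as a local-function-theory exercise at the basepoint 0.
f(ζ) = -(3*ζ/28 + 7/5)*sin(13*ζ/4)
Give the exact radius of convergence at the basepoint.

The factor -sin(13*ζ/4) is entire and contributes no finite singular point.
The polynomial part has no poles.
No finite singular points: the Taylor series at 0 converges everywhere.

The radius of convergence is infinite.


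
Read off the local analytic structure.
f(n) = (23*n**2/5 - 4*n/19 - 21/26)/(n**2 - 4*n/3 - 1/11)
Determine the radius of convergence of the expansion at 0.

Denominator factor (n**2 - 4*n/3 - 1/11): discriminant 212/99, real irrational roots 2/3 + (1/33)*sqrt(583) and 2/3 - (1/33)*sqrt(583); poles of order 1, moduli 2/3 + (1/33)*sqrt(583) and -2/3 + (1/33)*sqrt(583).
The radius of convergence is the smallest modulus among the singular points: -2/3 + (1/33)*sqrt(583).

The radius of convergence is -2/3 + (1/33)*sqrt(583).


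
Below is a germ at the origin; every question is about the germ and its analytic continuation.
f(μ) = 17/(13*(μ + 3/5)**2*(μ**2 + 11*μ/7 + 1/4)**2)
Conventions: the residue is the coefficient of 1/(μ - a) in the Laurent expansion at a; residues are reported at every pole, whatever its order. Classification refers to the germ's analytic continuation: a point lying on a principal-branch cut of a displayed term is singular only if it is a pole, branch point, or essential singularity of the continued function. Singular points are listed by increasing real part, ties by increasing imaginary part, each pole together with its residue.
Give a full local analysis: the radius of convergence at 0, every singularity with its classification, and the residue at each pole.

Denominator factor (μ**2 + 11*μ/7 + 1/4)^2: discriminant 72/49, real irrational roots -11/14 + (3/7)*sqrt(2) and -11/14 - (3/7)*sqrt(2); poles of order 2, moduli 11/14 - (3/7)*sqrt(2) and 11/14 + (3/7)*sqrt(2).
Denominator factor (μ + 3/5)^2: pole of order 2 at -3/5, modulus 3/5.
The radius of convergence is the smallest modulus among the singular points: 11/14 - (3/7)*sqrt(2).
The factor μ**2 + 11*μ/7 + 1/4 splits as (μ - a)(μ - a') with a = -11/14 - (3/7)*sqrt(2), a' = -11/14 + (3/7)*sqrt(2). At the order-2 pole a set g(μ) = (μ - a)^2*f(μ) = [17/(13*(μ + 3/5)**2)] / (μ - a')^2.
Order-2 pole: residue = g'(a); g'(-11/14 - (3/7)*sqrt(2)) = -166600000/12649337 + (239834007175/17759669148)*sqrt(2), so the residue is -166600000/12649337 + (239834007175/17759669148)*sqrt(2).
At the order-2 pole -3/5 set g(μ) = (μ - (-3/5))^2*f(μ) = 17/(13*(μ**2 + 11*μ/7 + 1/4)**2).
Order-2 pole: residue = g'(a); g'(-3/5) = 333200000/12649337, so the residue is 333200000/12649337.
The factor μ**2 + 11*μ/7 + 1/4 splits as (μ - a)(μ - a') with a = -11/14 + (3/7)*sqrt(2), a' = -11/14 - (3/7)*sqrt(2). At the order-2 pole a set g(μ) = (μ - a)^2*f(μ) = [17/(13*(μ + 3/5)**2)] / (μ - a')^2.
Order-2 pole: residue = g'(a); g'(-11/14 + (3/7)*sqrt(2)) = -166600000/12649337 - (239834007175/17759669148)*sqrt(2), so the residue is -166600000/12649337 - (239834007175/17759669148)*sqrt(2).
List the singular points by increasing real part (a conjugate pair: the negative imaginary part first).

Radius of convergence at 0: 11/14 - (3/7)*sqrt(2).
At -11/14 - (3/7)*sqrt(2): a pole of order 2; residue -166600000/12649337 + (239834007175/17759669148)*sqrt(2).
At -3/5: a pole of order 2; residue 333200000/12649337.
At -11/14 + (3/7)*sqrt(2): a pole of order 2; residue -166600000/12649337 - (239834007175/17759669148)*sqrt(2).
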